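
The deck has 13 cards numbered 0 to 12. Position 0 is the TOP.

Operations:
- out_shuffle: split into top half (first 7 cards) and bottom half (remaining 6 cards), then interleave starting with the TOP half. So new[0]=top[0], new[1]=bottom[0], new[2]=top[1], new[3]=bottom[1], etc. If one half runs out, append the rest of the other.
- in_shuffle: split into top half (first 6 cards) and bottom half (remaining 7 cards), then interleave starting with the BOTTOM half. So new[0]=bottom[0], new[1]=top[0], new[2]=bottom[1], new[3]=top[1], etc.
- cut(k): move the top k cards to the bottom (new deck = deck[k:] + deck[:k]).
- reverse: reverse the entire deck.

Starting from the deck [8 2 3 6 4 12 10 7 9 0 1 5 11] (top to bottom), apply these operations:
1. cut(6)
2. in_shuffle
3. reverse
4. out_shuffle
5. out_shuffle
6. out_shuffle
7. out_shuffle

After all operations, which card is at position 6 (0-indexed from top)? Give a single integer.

After op 1 (cut(6)): [10 7 9 0 1 5 11 8 2 3 6 4 12]
After op 2 (in_shuffle): [11 10 8 7 2 9 3 0 6 1 4 5 12]
After op 3 (reverse): [12 5 4 1 6 0 3 9 2 7 8 10 11]
After op 4 (out_shuffle): [12 9 5 2 4 7 1 8 6 10 0 11 3]
After op 5 (out_shuffle): [12 8 9 6 5 10 2 0 4 11 7 3 1]
After op 6 (out_shuffle): [12 0 8 4 9 11 6 7 5 3 10 1 2]
After op 7 (out_shuffle): [12 7 0 5 8 3 4 10 9 1 11 2 6]
Position 6: card 4.

Answer: 4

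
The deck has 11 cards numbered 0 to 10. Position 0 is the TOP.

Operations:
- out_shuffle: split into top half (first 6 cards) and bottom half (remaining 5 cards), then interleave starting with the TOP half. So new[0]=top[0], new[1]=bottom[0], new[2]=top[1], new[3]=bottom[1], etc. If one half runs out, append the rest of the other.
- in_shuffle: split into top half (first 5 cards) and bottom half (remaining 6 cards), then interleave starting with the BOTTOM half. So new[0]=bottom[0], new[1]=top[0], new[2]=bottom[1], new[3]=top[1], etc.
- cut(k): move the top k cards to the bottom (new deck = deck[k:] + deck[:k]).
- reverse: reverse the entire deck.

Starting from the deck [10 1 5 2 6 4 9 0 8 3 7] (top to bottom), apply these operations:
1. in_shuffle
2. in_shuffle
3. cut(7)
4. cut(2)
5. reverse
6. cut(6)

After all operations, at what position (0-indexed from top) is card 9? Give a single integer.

After op 1 (in_shuffle): [4 10 9 1 0 5 8 2 3 6 7]
After op 2 (in_shuffle): [5 4 8 10 2 9 3 1 6 0 7]
After op 3 (cut(7)): [1 6 0 7 5 4 8 10 2 9 3]
After op 4 (cut(2)): [0 7 5 4 8 10 2 9 3 1 6]
After op 5 (reverse): [6 1 3 9 2 10 8 4 5 7 0]
After op 6 (cut(6)): [8 4 5 7 0 6 1 3 9 2 10]
Card 9 is at position 8.

Answer: 8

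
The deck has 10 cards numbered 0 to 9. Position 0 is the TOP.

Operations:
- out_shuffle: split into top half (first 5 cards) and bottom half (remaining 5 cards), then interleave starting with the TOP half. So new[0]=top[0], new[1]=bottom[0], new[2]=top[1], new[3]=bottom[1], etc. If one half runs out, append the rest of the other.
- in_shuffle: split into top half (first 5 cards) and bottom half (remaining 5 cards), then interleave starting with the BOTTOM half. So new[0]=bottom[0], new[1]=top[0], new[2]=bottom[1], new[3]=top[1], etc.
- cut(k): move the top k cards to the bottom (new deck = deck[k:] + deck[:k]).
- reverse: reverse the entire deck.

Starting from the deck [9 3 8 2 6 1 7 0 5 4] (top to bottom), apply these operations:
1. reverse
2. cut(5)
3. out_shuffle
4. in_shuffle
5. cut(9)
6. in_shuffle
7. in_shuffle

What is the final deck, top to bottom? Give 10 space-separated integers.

Answer: 6 7 5 8 3 2 1 0 4 9

Derivation:
After op 1 (reverse): [4 5 0 7 1 6 2 8 3 9]
After op 2 (cut(5)): [6 2 8 3 9 4 5 0 7 1]
After op 3 (out_shuffle): [6 4 2 5 8 0 3 7 9 1]
After op 4 (in_shuffle): [0 6 3 4 7 2 9 5 1 8]
After op 5 (cut(9)): [8 0 6 3 4 7 2 9 5 1]
After op 6 (in_shuffle): [7 8 2 0 9 6 5 3 1 4]
After op 7 (in_shuffle): [6 7 5 8 3 2 1 0 4 9]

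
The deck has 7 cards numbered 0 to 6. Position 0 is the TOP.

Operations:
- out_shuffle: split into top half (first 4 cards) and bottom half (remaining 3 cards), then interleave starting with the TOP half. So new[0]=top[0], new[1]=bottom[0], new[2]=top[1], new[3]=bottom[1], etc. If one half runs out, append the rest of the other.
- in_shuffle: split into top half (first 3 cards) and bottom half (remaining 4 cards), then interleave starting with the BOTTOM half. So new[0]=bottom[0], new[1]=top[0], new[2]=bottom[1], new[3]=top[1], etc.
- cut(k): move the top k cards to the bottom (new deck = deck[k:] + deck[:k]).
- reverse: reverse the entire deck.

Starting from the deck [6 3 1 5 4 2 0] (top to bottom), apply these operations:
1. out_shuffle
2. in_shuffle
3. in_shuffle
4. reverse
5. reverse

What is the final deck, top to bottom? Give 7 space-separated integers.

After op 1 (out_shuffle): [6 4 3 2 1 0 5]
After op 2 (in_shuffle): [2 6 1 4 0 3 5]
After op 3 (in_shuffle): [4 2 0 6 3 1 5]
After op 4 (reverse): [5 1 3 6 0 2 4]
After op 5 (reverse): [4 2 0 6 3 1 5]

Answer: 4 2 0 6 3 1 5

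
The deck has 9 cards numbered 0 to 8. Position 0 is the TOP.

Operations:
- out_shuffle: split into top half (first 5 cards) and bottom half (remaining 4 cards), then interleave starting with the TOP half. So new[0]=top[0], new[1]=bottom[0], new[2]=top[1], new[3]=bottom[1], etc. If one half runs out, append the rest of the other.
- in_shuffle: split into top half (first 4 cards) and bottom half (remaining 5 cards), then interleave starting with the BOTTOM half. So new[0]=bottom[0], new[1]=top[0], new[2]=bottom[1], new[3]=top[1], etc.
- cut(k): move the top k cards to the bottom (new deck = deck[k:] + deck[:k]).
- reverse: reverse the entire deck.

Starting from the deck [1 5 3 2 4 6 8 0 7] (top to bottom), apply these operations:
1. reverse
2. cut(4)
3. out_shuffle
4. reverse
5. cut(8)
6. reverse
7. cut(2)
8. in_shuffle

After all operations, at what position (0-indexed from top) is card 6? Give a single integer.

Answer: 0

Derivation:
After op 1 (reverse): [7 0 8 6 4 2 3 5 1]
After op 2 (cut(4)): [4 2 3 5 1 7 0 8 6]
After op 3 (out_shuffle): [4 7 2 0 3 8 5 6 1]
After op 4 (reverse): [1 6 5 8 3 0 2 7 4]
After op 5 (cut(8)): [4 1 6 5 8 3 0 2 7]
After op 6 (reverse): [7 2 0 3 8 5 6 1 4]
After op 7 (cut(2)): [0 3 8 5 6 1 4 7 2]
After op 8 (in_shuffle): [6 0 1 3 4 8 7 5 2]
Card 6 is at position 0.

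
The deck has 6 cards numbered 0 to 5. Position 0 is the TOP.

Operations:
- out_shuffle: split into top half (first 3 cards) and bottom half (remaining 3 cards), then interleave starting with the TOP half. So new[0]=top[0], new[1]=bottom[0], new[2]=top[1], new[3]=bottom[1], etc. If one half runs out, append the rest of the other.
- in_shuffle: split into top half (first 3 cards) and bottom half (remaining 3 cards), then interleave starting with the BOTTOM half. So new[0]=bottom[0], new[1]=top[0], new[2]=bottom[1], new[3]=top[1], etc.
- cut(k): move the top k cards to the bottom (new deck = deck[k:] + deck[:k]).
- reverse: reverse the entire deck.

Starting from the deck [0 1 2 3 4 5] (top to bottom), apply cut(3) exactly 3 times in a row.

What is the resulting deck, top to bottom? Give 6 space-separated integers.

After op 1 (cut(3)): [3 4 5 0 1 2]
After op 2 (cut(3)): [0 1 2 3 4 5]
After op 3 (cut(3)): [3 4 5 0 1 2]

Answer: 3 4 5 0 1 2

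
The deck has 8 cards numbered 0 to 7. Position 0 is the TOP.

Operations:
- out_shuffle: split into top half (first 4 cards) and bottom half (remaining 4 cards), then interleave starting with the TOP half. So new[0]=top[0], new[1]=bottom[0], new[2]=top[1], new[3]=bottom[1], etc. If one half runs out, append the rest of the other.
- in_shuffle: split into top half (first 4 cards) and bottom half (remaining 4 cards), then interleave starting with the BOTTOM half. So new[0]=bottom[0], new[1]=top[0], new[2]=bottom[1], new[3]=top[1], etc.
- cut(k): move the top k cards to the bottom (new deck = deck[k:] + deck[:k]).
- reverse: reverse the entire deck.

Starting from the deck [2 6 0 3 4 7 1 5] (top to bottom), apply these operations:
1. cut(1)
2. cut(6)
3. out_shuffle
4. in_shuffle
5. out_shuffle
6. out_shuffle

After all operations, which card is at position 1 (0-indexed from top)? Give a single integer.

After op 1 (cut(1)): [6 0 3 4 7 1 5 2]
After op 2 (cut(6)): [5 2 6 0 3 4 7 1]
After op 3 (out_shuffle): [5 3 2 4 6 7 0 1]
After op 4 (in_shuffle): [6 5 7 3 0 2 1 4]
After op 5 (out_shuffle): [6 0 5 2 7 1 3 4]
After op 6 (out_shuffle): [6 7 0 1 5 3 2 4]
Position 1: card 7.

Answer: 7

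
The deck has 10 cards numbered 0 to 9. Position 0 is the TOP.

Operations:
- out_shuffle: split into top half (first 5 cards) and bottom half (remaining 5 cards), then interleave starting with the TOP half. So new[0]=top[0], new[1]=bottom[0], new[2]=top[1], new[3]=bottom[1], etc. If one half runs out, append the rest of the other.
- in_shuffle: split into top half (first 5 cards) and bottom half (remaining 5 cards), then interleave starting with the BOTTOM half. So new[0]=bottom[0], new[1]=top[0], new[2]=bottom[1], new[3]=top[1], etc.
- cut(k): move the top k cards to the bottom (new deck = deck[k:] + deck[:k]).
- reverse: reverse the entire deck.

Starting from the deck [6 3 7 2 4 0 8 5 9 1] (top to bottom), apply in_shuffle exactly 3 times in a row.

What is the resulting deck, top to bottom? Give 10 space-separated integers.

After op 1 (in_shuffle): [0 6 8 3 5 7 9 2 1 4]
After op 2 (in_shuffle): [7 0 9 6 2 8 1 3 4 5]
After op 3 (in_shuffle): [8 7 1 0 3 9 4 6 5 2]

Answer: 8 7 1 0 3 9 4 6 5 2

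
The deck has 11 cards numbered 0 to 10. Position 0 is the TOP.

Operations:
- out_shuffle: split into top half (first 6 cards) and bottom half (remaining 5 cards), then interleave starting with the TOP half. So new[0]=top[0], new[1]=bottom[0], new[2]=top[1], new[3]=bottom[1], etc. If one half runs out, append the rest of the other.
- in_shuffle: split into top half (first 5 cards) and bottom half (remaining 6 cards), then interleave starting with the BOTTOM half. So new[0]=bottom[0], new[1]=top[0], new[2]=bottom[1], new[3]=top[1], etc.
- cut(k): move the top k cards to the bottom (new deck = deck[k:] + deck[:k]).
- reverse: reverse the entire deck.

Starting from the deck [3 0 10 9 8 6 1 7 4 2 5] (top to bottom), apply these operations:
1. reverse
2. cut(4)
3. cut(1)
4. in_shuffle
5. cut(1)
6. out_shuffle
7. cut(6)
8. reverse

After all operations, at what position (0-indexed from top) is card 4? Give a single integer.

After op 1 (reverse): [5 2 4 7 1 6 8 9 10 0 3]
After op 2 (cut(4)): [1 6 8 9 10 0 3 5 2 4 7]
After op 3 (cut(1)): [6 8 9 10 0 3 5 2 4 7 1]
After op 4 (in_shuffle): [3 6 5 8 2 9 4 10 7 0 1]
After op 5 (cut(1)): [6 5 8 2 9 4 10 7 0 1 3]
After op 6 (out_shuffle): [6 10 5 7 8 0 2 1 9 3 4]
After op 7 (cut(6)): [2 1 9 3 4 6 10 5 7 8 0]
After op 8 (reverse): [0 8 7 5 10 6 4 3 9 1 2]
Card 4 is at position 6.

Answer: 6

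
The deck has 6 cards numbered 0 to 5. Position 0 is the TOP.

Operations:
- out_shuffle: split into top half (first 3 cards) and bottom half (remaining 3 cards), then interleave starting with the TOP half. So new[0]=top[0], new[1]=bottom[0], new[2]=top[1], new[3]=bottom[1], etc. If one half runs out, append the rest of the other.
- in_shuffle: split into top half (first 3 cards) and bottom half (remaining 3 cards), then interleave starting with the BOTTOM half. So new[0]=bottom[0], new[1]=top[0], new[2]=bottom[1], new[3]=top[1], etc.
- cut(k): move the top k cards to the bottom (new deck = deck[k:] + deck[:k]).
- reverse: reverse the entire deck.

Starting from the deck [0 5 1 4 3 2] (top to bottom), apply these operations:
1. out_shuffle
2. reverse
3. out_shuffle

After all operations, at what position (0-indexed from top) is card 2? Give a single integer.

Answer: 0

Derivation:
After op 1 (out_shuffle): [0 4 5 3 1 2]
After op 2 (reverse): [2 1 3 5 4 0]
After op 3 (out_shuffle): [2 5 1 4 3 0]
Card 2 is at position 0.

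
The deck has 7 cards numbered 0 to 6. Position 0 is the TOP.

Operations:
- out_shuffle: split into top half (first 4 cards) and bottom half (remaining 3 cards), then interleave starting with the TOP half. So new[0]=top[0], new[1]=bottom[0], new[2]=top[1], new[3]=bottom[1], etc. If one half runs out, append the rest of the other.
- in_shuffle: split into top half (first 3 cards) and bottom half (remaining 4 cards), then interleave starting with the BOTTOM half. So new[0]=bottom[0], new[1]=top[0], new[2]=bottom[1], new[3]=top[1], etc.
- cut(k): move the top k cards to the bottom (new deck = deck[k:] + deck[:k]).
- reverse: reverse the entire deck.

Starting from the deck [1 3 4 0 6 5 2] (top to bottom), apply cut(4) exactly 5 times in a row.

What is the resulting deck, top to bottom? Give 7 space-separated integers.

Answer: 2 1 3 4 0 6 5

Derivation:
After op 1 (cut(4)): [6 5 2 1 3 4 0]
After op 2 (cut(4)): [3 4 0 6 5 2 1]
After op 3 (cut(4)): [5 2 1 3 4 0 6]
After op 4 (cut(4)): [4 0 6 5 2 1 3]
After op 5 (cut(4)): [2 1 3 4 0 6 5]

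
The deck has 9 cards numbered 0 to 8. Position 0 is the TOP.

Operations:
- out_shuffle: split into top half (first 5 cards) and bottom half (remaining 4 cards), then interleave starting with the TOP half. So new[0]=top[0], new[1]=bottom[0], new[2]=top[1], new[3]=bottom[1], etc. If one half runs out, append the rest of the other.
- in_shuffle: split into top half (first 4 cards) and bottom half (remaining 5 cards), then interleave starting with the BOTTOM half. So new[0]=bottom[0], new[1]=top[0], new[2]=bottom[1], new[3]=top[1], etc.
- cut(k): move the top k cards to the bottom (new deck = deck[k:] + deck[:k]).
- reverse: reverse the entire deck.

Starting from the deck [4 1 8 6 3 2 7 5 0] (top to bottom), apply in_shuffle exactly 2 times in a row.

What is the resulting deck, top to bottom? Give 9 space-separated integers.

Answer: 7 3 8 4 5 2 6 1 0

Derivation:
After op 1 (in_shuffle): [3 4 2 1 7 8 5 6 0]
After op 2 (in_shuffle): [7 3 8 4 5 2 6 1 0]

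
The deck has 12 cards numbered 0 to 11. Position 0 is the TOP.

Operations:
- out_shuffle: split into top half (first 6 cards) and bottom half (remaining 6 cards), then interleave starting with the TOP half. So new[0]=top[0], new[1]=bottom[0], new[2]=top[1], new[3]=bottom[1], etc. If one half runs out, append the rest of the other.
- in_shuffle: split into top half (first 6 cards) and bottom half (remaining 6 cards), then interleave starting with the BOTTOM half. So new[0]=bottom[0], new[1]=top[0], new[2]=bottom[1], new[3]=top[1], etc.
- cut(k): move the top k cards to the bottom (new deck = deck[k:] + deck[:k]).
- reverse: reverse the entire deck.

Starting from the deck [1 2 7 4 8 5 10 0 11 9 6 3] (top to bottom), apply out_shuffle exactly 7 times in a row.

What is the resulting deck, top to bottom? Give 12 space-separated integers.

After op 1 (out_shuffle): [1 10 2 0 7 11 4 9 8 6 5 3]
After op 2 (out_shuffle): [1 4 10 9 2 8 0 6 7 5 11 3]
After op 3 (out_shuffle): [1 0 4 6 10 7 9 5 2 11 8 3]
After op 4 (out_shuffle): [1 9 0 5 4 2 6 11 10 8 7 3]
After op 5 (out_shuffle): [1 6 9 11 0 10 5 8 4 7 2 3]
After op 6 (out_shuffle): [1 5 6 8 9 4 11 7 0 2 10 3]
After op 7 (out_shuffle): [1 11 5 7 6 0 8 2 9 10 4 3]

Answer: 1 11 5 7 6 0 8 2 9 10 4 3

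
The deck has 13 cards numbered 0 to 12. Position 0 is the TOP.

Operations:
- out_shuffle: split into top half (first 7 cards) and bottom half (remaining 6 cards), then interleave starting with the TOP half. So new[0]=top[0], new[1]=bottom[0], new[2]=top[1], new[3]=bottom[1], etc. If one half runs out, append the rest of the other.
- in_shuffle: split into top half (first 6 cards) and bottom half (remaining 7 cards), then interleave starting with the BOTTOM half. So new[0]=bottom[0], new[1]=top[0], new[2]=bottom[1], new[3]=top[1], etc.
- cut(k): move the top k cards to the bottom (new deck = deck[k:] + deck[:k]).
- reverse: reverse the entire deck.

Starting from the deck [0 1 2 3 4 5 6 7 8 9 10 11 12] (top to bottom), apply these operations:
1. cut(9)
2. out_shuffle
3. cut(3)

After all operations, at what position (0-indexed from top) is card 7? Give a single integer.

Answer: 6

Derivation:
After op 1 (cut(9)): [9 10 11 12 0 1 2 3 4 5 6 7 8]
After op 2 (out_shuffle): [9 3 10 4 11 5 12 6 0 7 1 8 2]
After op 3 (cut(3)): [4 11 5 12 6 0 7 1 8 2 9 3 10]
Card 7 is at position 6.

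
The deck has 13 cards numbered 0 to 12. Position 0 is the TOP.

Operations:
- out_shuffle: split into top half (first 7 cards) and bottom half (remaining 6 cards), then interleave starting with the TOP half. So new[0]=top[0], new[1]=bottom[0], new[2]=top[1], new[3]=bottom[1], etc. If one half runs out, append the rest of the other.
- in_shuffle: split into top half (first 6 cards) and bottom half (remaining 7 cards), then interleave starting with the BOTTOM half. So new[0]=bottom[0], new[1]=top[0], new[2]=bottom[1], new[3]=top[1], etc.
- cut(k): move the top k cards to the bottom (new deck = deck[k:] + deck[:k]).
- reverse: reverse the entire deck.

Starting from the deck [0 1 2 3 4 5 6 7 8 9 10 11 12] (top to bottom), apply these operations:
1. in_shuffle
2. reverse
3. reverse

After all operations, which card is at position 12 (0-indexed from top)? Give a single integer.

Answer: 12

Derivation:
After op 1 (in_shuffle): [6 0 7 1 8 2 9 3 10 4 11 5 12]
After op 2 (reverse): [12 5 11 4 10 3 9 2 8 1 7 0 6]
After op 3 (reverse): [6 0 7 1 8 2 9 3 10 4 11 5 12]
Position 12: card 12.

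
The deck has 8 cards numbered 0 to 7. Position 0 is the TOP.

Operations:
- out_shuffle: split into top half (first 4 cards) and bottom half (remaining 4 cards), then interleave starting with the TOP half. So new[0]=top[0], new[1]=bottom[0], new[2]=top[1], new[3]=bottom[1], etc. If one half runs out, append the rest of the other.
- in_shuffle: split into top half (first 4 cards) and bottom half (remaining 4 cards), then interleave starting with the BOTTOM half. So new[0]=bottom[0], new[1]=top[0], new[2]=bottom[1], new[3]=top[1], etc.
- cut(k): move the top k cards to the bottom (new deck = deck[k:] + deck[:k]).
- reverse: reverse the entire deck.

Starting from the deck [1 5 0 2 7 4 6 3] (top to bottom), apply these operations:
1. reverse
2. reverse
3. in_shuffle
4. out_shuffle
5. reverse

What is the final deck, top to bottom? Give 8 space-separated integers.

Answer: 2 5 3 4 0 1 6 7

Derivation:
After op 1 (reverse): [3 6 4 7 2 0 5 1]
After op 2 (reverse): [1 5 0 2 7 4 6 3]
After op 3 (in_shuffle): [7 1 4 5 6 0 3 2]
After op 4 (out_shuffle): [7 6 1 0 4 3 5 2]
After op 5 (reverse): [2 5 3 4 0 1 6 7]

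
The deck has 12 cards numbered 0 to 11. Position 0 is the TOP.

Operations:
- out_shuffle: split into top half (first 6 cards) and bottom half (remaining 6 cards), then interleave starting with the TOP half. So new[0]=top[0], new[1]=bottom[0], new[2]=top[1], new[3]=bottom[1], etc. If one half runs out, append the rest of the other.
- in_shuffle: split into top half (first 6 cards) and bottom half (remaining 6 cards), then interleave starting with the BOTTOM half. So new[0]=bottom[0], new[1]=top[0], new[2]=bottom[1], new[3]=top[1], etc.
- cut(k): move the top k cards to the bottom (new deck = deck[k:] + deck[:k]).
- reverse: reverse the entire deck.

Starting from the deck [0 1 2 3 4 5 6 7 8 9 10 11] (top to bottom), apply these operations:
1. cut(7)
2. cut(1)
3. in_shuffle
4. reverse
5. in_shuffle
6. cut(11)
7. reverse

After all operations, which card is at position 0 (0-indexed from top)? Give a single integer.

Answer: 2

Derivation:
After op 1 (cut(7)): [7 8 9 10 11 0 1 2 3 4 5 6]
After op 2 (cut(1)): [8 9 10 11 0 1 2 3 4 5 6 7]
After op 3 (in_shuffle): [2 8 3 9 4 10 5 11 6 0 7 1]
After op 4 (reverse): [1 7 0 6 11 5 10 4 9 3 8 2]
After op 5 (in_shuffle): [10 1 4 7 9 0 3 6 8 11 2 5]
After op 6 (cut(11)): [5 10 1 4 7 9 0 3 6 8 11 2]
After op 7 (reverse): [2 11 8 6 3 0 9 7 4 1 10 5]
Position 0: card 2.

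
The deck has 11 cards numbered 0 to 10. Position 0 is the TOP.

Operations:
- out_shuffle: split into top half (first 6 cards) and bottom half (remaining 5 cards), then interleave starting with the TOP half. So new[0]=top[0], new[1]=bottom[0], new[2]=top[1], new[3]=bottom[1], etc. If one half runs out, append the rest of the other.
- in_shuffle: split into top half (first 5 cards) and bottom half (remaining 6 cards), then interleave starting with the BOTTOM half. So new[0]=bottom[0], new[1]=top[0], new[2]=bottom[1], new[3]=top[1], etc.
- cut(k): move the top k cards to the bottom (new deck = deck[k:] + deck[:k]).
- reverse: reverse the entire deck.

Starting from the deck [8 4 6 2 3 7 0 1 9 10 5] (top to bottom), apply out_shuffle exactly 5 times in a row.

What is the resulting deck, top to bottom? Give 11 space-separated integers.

Answer: 8 5 10 9 1 0 7 3 2 6 4

Derivation:
After op 1 (out_shuffle): [8 0 4 1 6 9 2 10 3 5 7]
After op 2 (out_shuffle): [8 2 0 10 4 3 1 5 6 7 9]
After op 3 (out_shuffle): [8 1 2 5 0 6 10 7 4 9 3]
After op 4 (out_shuffle): [8 10 1 7 2 4 5 9 0 3 6]
After op 5 (out_shuffle): [8 5 10 9 1 0 7 3 2 6 4]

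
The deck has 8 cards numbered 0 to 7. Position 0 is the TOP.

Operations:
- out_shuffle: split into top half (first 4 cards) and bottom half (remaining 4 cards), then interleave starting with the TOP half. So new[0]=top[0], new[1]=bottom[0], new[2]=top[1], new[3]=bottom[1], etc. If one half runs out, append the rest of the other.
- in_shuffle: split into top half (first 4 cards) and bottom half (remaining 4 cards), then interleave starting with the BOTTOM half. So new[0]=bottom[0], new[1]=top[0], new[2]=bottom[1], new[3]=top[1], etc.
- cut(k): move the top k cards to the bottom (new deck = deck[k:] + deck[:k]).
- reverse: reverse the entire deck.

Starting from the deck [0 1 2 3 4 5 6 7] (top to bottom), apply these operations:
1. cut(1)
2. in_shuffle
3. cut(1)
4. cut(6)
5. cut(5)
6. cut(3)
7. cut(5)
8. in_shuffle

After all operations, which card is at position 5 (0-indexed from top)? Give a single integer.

After op 1 (cut(1)): [1 2 3 4 5 6 7 0]
After op 2 (in_shuffle): [5 1 6 2 7 3 0 4]
After op 3 (cut(1)): [1 6 2 7 3 0 4 5]
After op 4 (cut(6)): [4 5 1 6 2 7 3 0]
After op 5 (cut(5)): [7 3 0 4 5 1 6 2]
After op 6 (cut(3)): [4 5 1 6 2 7 3 0]
After op 7 (cut(5)): [7 3 0 4 5 1 6 2]
After op 8 (in_shuffle): [5 7 1 3 6 0 2 4]
Position 5: card 0.

Answer: 0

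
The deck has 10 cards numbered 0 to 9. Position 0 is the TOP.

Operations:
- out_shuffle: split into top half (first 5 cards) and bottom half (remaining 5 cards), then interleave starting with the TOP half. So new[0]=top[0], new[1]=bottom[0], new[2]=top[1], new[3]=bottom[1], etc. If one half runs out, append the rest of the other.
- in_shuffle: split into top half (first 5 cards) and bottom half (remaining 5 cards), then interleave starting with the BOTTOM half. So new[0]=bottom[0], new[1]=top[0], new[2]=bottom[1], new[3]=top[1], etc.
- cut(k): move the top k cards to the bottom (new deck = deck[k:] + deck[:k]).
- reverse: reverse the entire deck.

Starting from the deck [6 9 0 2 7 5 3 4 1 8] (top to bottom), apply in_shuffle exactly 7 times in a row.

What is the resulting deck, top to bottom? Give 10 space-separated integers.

Answer: 4 7 9 8 3 2 6 1 5 0

Derivation:
After op 1 (in_shuffle): [5 6 3 9 4 0 1 2 8 7]
After op 2 (in_shuffle): [0 5 1 6 2 3 8 9 7 4]
After op 3 (in_shuffle): [3 0 8 5 9 1 7 6 4 2]
After op 4 (in_shuffle): [1 3 7 0 6 8 4 5 2 9]
After op 5 (in_shuffle): [8 1 4 3 5 7 2 0 9 6]
After op 6 (in_shuffle): [7 8 2 1 0 4 9 3 6 5]
After op 7 (in_shuffle): [4 7 9 8 3 2 6 1 5 0]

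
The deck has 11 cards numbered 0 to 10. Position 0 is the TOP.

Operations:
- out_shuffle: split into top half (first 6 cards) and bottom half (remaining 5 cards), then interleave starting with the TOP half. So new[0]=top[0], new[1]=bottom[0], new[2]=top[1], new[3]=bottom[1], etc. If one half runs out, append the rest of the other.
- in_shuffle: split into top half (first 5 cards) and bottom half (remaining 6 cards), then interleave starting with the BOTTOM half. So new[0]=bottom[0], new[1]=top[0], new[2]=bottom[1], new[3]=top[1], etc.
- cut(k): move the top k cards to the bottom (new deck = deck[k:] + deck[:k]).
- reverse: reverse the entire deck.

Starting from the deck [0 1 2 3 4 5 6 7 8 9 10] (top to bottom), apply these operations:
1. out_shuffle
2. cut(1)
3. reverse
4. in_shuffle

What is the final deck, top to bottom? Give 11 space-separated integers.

After op 1 (out_shuffle): [0 6 1 7 2 8 3 9 4 10 5]
After op 2 (cut(1)): [6 1 7 2 8 3 9 4 10 5 0]
After op 3 (reverse): [0 5 10 4 9 3 8 2 7 1 6]
After op 4 (in_shuffle): [3 0 8 5 2 10 7 4 1 9 6]

Answer: 3 0 8 5 2 10 7 4 1 9 6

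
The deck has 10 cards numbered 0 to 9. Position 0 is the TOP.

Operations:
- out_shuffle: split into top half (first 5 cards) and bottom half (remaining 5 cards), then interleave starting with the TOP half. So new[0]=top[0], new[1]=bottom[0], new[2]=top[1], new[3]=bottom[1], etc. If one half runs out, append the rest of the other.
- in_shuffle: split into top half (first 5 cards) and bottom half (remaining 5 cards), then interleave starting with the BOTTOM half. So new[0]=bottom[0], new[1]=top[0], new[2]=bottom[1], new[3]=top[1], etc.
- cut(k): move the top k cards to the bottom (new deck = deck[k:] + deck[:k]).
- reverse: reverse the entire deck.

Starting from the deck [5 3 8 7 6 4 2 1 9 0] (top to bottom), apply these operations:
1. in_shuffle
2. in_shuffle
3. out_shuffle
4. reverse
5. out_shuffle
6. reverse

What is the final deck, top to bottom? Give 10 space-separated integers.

Answer: 8 3 2 5 4 6 0 7 9 1

Derivation:
After op 1 (in_shuffle): [4 5 2 3 1 8 9 7 0 6]
After op 2 (in_shuffle): [8 4 9 5 7 2 0 3 6 1]
After op 3 (out_shuffle): [8 2 4 0 9 3 5 6 7 1]
After op 4 (reverse): [1 7 6 5 3 9 0 4 2 8]
After op 5 (out_shuffle): [1 9 7 0 6 4 5 2 3 8]
After op 6 (reverse): [8 3 2 5 4 6 0 7 9 1]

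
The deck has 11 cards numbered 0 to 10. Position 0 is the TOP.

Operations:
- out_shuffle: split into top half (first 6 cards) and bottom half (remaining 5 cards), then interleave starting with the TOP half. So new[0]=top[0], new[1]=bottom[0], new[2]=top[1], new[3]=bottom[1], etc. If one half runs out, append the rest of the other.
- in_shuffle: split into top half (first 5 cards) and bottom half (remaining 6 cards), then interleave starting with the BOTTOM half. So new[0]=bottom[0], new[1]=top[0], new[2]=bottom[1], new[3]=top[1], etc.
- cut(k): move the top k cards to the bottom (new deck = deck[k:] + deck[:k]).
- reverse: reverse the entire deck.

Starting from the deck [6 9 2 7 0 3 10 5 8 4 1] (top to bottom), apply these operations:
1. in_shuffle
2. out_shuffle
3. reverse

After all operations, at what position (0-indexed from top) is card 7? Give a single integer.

Answer: 7

Derivation:
After op 1 (in_shuffle): [3 6 10 9 5 2 8 7 4 0 1]
After op 2 (out_shuffle): [3 8 6 7 10 4 9 0 5 1 2]
After op 3 (reverse): [2 1 5 0 9 4 10 7 6 8 3]
Card 7 is at position 7.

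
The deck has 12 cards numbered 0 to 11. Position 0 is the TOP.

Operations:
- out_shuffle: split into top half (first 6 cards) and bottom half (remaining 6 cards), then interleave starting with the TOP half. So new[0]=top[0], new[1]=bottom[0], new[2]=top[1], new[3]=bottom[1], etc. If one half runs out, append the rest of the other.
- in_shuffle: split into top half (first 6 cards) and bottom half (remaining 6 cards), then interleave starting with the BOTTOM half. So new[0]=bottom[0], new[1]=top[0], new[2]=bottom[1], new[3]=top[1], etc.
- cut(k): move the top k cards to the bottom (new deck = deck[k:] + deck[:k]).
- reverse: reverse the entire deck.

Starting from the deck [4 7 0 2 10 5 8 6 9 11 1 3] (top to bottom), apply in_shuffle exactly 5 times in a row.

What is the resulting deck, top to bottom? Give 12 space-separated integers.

After op 1 (in_shuffle): [8 4 6 7 9 0 11 2 1 10 3 5]
After op 2 (in_shuffle): [11 8 2 4 1 6 10 7 3 9 5 0]
After op 3 (in_shuffle): [10 11 7 8 3 2 9 4 5 1 0 6]
After op 4 (in_shuffle): [9 10 4 11 5 7 1 8 0 3 6 2]
After op 5 (in_shuffle): [1 9 8 10 0 4 3 11 6 5 2 7]

Answer: 1 9 8 10 0 4 3 11 6 5 2 7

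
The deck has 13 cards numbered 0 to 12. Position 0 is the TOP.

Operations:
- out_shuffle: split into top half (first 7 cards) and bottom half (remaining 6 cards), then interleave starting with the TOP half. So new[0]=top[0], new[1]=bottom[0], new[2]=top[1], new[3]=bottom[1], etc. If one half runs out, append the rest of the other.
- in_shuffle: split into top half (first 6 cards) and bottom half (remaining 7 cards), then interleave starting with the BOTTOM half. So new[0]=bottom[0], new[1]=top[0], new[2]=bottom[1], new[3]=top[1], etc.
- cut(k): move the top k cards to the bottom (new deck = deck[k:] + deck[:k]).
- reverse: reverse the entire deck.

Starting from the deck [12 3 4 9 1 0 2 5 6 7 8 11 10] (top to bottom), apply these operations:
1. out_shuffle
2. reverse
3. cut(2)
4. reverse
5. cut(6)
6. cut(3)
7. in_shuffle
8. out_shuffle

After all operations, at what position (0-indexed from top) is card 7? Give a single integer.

Answer: 7

Derivation:
After op 1 (out_shuffle): [12 5 3 6 4 7 9 8 1 11 0 10 2]
After op 2 (reverse): [2 10 0 11 1 8 9 7 4 6 3 5 12]
After op 3 (cut(2)): [0 11 1 8 9 7 4 6 3 5 12 2 10]
After op 4 (reverse): [10 2 12 5 3 6 4 7 9 8 1 11 0]
After op 5 (cut(6)): [4 7 9 8 1 11 0 10 2 12 5 3 6]
After op 6 (cut(3)): [8 1 11 0 10 2 12 5 3 6 4 7 9]
After op 7 (in_shuffle): [12 8 5 1 3 11 6 0 4 10 7 2 9]
After op 8 (out_shuffle): [12 0 8 4 5 10 1 7 3 2 11 9 6]
Card 7 is at position 7.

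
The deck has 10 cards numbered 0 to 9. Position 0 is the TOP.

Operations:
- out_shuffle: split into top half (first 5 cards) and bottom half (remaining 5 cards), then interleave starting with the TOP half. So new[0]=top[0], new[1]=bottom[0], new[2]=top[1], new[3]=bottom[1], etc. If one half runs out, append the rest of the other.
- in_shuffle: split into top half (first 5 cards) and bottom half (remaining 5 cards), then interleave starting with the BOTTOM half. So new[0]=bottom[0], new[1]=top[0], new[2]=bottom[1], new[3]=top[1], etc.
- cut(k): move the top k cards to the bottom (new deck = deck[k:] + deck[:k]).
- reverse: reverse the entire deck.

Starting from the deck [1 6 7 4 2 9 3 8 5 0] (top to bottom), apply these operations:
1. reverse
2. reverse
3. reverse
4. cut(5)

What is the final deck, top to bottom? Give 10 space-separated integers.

After op 1 (reverse): [0 5 8 3 9 2 4 7 6 1]
After op 2 (reverse): [1 6 7 4 2 9 3 8 5 0]
After op 3 (reverse): [0 5 8 3 9 2 4 7 6 1]
After op 4 (cut(5)): [2 4 7 6 1 0 5 8 3 9]

Answer: 2 4 7 6 1 0 5 8 3 9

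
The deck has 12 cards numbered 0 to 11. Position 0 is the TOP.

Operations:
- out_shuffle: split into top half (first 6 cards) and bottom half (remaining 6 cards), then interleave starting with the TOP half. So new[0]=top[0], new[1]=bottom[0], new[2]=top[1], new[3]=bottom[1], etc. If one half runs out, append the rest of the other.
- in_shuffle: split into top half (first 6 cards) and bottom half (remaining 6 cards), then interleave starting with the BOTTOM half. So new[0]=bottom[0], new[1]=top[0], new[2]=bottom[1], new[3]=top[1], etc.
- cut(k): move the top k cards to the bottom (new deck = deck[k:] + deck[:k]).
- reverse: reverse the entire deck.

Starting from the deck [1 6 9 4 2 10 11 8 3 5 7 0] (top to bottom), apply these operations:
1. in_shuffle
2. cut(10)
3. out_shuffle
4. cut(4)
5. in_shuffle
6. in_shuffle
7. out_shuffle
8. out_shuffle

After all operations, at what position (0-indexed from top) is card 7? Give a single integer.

Answer: 7

Derivation:
After op 1 (in_shuffle): [11 1 8 6 3 9 5 4 7 2 0 10]
After op 2 (cut(10)): [0 10 11 1 8 6 3 9 5 4 7 2]
After op 3 (out_shuffle): [0 3 10 9 11 5 1 4 8 7 6 2]
After op 4 (cut(4)): [11 5 1 4 8 7 6 2 0 3 10 9]
After op 5 (in_shuffle): [6 11 2 5 0 1 3 4 10 8 9 7]
After op 6 (in_shuffle): [3 6 4 11 10 2 8 5 9 0 7 1]
After op 7 (out_shuffle): [3 8 6 5 4 9 11 0 10 7 2 1]
After op 8 (out_shuffle): [3 11 8 0 6 10 5 7 4 2 9 1]
Card 7 is at position 7.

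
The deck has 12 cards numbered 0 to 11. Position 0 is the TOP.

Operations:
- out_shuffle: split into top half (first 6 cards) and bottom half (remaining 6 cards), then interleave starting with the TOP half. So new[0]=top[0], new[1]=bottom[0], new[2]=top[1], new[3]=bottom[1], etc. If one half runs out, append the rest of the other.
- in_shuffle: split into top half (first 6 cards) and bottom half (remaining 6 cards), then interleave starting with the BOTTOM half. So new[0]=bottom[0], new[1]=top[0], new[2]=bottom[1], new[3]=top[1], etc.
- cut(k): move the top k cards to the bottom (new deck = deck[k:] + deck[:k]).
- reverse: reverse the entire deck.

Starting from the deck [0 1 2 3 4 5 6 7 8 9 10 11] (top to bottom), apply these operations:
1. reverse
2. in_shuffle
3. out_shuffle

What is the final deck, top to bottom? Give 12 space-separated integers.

After op 1 (reverse): [11 10 9 8 7 6 5 4 3 2 1 0]
After op 2 (in_shuffle): [5 11 4 10 3 9 2 8 1 7 0 6]
After op 3 (out_shuffle): [5 2 11 8 4 1 10 7 3 0 9 6]

Answer: 5 2 11 8 4 1 10 7 3 0 9 6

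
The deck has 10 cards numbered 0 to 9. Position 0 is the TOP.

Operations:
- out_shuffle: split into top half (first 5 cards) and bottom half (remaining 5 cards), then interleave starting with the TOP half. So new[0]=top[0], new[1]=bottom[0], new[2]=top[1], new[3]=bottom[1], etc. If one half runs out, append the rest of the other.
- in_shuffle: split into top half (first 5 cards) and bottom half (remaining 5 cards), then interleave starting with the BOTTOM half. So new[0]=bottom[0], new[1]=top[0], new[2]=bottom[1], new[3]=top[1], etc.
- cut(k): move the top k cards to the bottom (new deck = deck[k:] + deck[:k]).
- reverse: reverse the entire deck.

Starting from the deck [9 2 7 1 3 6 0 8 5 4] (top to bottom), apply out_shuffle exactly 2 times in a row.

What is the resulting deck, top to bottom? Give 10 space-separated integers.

After op 1 (out_shuffle): [9 6 2 0 7 8 1 5 3 4]
After op 2 (out_shuffle): [9 8 6 1 2 5 0 3 7 4]

Answer: 9 8 6 1 2 5 0 3 7 4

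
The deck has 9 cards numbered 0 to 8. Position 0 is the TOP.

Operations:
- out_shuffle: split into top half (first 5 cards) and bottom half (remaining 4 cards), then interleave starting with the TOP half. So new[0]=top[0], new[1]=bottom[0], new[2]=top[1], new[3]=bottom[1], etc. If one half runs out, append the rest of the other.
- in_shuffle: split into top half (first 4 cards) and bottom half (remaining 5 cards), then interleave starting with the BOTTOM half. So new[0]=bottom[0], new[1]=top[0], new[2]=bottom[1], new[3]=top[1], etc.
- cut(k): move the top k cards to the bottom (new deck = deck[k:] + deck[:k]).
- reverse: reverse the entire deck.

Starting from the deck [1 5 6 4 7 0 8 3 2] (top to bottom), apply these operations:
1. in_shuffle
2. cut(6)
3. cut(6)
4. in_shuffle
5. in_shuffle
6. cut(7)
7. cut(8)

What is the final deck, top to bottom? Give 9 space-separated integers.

After op 1 (in_shuffle): [7 1 0 5 8 6 3 4 2]
After op 2 (cut(6)): [3 4 2 7 1 0 5 8 6]
After op 3 (cut(6)): [5 8 6 3 4 2 7 1 0]
After op 4 (in_shuffle): [4 5 2 8 7 6 1 3 0]
After op 5 (in_shuffle): [7 4 6 5 1 2 3 8 0]
After op 6 (cut(7)): [8 0 7 4 6 5 1 2 3]
After op 7 (cut(8)): [3 8 0 7 4 6 5 1 2]

Answer: 3 8 0 7 4 6 5 1 2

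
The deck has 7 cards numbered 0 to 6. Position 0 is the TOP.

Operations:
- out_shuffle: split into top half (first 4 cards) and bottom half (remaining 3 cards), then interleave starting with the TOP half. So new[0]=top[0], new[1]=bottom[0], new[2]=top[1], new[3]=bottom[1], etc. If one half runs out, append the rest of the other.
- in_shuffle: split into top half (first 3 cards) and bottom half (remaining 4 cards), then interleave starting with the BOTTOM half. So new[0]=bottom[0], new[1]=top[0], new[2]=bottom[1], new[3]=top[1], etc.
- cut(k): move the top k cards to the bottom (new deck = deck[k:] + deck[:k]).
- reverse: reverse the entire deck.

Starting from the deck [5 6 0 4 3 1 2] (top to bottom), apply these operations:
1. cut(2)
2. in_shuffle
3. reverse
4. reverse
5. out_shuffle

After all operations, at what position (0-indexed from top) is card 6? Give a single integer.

Answer: 5

Derivation:
After op 1 (cut(2)): [0 4 3 1 2 5 6]
After op 2 (in_shuffle): [1 0 2 4 5 3 6]
After op 3 (reverse): [6 3 5 4 2 0 1]
After op 4 (reverse): [1 0 2 4 5 3 6]
After op 5 (out_shuffle): [1 5 0 3 2 6 4]
Card 6 is at position 5.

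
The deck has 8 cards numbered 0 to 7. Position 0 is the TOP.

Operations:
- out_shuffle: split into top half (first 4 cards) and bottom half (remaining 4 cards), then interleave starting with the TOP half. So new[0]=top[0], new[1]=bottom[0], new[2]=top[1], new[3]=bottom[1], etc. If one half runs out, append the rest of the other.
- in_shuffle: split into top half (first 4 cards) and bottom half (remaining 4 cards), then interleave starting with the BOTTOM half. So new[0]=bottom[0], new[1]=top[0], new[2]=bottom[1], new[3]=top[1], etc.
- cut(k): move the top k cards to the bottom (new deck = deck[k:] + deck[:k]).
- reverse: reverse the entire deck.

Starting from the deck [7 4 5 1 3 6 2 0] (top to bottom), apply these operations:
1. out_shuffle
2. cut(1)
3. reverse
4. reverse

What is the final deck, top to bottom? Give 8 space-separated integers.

Answer: 3 4 6 5 2 1 0 7

Derivation:
After op 1 (out_shuffle): [7 3 4 6 5 2 1 0]
After op 2 (cut(1)): [3 4 6 5 2 1 0 7]
After op 3 (reverse): [7 0 1 2 5 6 4 3]
After op 4 (reverse): [3 4 6 5 2 1 0 7]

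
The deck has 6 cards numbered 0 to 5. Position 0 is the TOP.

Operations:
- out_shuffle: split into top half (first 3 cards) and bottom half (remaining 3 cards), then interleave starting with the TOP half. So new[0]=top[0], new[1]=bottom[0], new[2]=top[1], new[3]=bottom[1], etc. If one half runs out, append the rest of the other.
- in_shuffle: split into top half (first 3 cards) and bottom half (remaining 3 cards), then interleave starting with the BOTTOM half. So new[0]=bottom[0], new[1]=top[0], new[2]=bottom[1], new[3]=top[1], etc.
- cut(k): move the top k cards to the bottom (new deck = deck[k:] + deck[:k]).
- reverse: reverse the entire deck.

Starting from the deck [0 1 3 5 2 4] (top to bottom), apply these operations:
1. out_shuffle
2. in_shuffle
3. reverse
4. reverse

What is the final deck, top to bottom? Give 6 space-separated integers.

After op 1 (out_shuffle): [0 5 1 2 3 4]
After op 2 (in_shuffle): [2 0 3 5 4 1]
After op 3 (reverse): [1 4 5 3 0 2]
After op 4 (reverse): [2 0 3 5 4 1]

Answer: 2 0 3 5 4 1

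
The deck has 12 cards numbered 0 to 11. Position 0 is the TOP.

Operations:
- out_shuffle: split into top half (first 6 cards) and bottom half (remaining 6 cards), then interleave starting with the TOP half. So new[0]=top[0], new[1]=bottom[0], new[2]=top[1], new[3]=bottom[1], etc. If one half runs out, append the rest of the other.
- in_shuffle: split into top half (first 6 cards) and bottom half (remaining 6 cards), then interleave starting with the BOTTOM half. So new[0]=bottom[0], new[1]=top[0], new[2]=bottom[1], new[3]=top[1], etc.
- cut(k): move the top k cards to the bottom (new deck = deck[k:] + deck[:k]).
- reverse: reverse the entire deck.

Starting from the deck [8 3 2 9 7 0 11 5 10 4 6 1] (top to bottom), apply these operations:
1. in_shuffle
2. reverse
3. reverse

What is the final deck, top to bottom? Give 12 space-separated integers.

After op 1 (in_shuffle): [11 8 5 3 10 2 4 9 6 7 1 0]
After op 2 (reverse): [0 1 7 6 9 4 2 10 3 5 8 11]
After op 3 (reverse): [11 8 5 3 10 2 4 9 6 7 1 0]

Answer: 11 8 5 3 10 2 4 9 6 7 1 0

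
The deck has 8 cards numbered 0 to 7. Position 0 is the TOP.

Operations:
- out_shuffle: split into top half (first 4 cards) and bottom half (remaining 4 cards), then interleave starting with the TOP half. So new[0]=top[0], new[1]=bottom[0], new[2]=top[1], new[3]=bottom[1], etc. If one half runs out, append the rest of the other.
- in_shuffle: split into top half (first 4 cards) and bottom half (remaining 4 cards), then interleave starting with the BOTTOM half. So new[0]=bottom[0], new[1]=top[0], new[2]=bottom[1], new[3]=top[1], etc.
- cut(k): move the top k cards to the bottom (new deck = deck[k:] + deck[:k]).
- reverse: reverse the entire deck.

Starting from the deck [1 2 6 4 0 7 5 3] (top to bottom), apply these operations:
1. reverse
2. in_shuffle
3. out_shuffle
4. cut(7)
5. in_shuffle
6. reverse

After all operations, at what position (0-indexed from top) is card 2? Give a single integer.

After op 1 (reverse): [3 5 7 0 4 6 2 1]
After op 2 (in_shuffle): [4 3 6 5 2 7 1 0]
After op 3 (out_shuffle): [4 2 3 7 6 1 5 0]
After op 4 (cut(7)): [0 4 2 3 7 6 1 5]
After op 5 (in_shuffle): [7 0 6 4 1 2 5 3]
After op 6 (reverse): [3 5 2 1 4 6 0 7]
Card 2 is at position 2.

Answer: 2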